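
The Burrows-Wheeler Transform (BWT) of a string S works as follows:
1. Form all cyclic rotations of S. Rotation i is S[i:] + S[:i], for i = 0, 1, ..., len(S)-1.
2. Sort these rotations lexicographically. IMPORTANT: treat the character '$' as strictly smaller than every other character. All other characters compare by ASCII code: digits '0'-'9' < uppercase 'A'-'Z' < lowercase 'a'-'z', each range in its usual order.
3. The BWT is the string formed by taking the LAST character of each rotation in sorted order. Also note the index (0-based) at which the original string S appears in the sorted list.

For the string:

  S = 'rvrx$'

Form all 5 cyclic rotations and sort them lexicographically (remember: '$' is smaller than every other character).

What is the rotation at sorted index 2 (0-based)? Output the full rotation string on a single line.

All 5 rotations (rotation i = S[i:]+S[:i]):
  rot[0] = rvrx$
  rot[1] = vrx$r
  rot[2] = rx$rv
  rot[3] = x$rvr
  rot[4] = $rvrx
Sorted (with $ < everything):
  sorted[0] = $rvrx
  sorted[1] = rvrx$
  sorted[2] = rx$rv
  sorted[3] = vrx$r
  sorted[4] = x$rvr
sorted[2] = rx$rv

Answer: rx$rv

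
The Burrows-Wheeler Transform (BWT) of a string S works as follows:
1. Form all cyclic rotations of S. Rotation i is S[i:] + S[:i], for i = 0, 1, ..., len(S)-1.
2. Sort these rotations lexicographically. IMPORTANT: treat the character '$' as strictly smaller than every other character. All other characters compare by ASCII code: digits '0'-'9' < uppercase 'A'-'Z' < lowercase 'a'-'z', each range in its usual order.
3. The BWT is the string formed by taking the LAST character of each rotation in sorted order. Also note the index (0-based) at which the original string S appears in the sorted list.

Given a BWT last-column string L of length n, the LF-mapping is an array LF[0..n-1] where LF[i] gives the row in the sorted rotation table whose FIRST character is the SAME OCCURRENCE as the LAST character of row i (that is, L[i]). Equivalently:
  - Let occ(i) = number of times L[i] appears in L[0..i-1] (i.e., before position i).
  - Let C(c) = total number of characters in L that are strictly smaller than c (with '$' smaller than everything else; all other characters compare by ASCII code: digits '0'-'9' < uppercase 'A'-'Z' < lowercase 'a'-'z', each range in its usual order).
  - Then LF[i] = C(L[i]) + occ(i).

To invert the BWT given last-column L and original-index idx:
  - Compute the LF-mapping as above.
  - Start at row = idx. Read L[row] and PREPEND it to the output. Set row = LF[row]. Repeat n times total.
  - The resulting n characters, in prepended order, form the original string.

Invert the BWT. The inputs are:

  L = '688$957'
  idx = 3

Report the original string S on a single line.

LF mapping: 2 4 5 0 6 1 3
Walk LF starting at row 3, prepending L[row]:
  step 1: row=3, L[3]='$', prepend. Next row=LF[3]=0
  step 2: row=0, L[0]='6', prepend. Next row=LF[0]=2
  step 3: row=2, L[2]='8', prepend. Next row=LF[2]=5
  step 4: row=5, L[5]='5', prepend. Next row=LF[5]=1
  step 5: row=1, L[1]='8', prepend. Next row=LF[1]=4
  step 6: row=4, L[4]='9', prepend. Next row=LF[4]=6
  step 7: row=6, L[6]='7', prepend. Next row=LF[6]=3
Reversed output: 798586$

Answer: 798586$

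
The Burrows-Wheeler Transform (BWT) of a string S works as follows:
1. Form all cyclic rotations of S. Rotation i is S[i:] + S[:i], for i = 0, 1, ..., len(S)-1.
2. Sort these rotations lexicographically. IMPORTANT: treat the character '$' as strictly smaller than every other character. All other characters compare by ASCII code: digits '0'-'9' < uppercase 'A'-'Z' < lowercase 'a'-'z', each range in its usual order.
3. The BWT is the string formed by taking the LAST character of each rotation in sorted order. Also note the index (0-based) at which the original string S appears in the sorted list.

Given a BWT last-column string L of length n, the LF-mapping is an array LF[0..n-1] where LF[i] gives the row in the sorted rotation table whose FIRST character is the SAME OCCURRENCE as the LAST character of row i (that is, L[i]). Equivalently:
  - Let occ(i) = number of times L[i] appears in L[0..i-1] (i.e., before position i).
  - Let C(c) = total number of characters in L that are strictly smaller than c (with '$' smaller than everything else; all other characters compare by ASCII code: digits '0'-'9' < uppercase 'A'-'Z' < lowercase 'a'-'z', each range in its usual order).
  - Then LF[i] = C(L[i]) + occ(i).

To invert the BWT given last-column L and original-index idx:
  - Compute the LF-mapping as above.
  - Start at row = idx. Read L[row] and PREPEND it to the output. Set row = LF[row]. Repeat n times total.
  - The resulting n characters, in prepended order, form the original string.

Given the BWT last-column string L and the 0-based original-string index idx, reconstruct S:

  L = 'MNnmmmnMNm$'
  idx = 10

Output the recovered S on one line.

Answer: nmNmnMmmNM$

Derivation:
LF mapping: 1 3 9 5 6 7 10 2 4 8 0
Walk LF starting at row 10, prepending L[row]:
  step 1: row=10, L[10]='$', prepend. Next row=LF[10]=0
  step 2: row=0, L[0]='M', prepend. Next row=LF[0]=1
  step 3: row=1, L[1]='N', prepend. Next row=LF[1]=3
  step 4: row=3, L[3]='m', prepend. Next row=LF[3]=5
  step 5: row=5, L[5]='m', prepend. Next row=LF[5]=7
  step 6: row=7, L[7]='M', prepend. Next row=LF[7]=2
  step 7: row=2, L[2]='n', prepend. Next row=LF[2]=9
  step 8: row=9, L[9]='m', prepend. Next row=LF[9]=8
  step 9: row=8, L[8]='N', prepend. Next row=LF[8]=4
  step 10: row=4, L[4]='m', prepend. Next row=LF[4]=6
  step 11: row=6, L[6]='n', prepend. Next row=LF[6]=10
Reversed output: nmNmnMmmNM$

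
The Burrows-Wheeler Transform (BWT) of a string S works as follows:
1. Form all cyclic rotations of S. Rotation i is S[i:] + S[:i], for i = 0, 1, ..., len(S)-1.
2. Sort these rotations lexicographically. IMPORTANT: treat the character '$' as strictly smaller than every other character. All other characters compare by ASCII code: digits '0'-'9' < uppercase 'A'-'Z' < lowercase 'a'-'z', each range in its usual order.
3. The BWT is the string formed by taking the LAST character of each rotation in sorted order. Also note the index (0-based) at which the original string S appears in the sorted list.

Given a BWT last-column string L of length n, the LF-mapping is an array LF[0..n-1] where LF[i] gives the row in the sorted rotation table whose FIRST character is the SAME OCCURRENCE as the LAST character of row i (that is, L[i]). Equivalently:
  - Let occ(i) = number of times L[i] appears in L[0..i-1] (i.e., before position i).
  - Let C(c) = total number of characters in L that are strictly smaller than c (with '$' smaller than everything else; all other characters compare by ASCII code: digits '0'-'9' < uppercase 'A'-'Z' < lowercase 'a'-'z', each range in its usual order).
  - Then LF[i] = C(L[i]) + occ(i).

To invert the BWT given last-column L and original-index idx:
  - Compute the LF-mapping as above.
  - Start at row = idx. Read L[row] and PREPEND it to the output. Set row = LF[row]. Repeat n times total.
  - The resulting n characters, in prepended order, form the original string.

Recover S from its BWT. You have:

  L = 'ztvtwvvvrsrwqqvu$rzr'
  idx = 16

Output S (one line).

LF mapping: 18 8 11 9 16 12 13 14 3 7 4 17 1 2 15 10 0 5 19 6
Walk LF starting at row 16, prepending L[row]:
  step 1: row=16, L[16]='$', prepend. Next row=LF[16]=0
  step 2: row=0, L[0]='z', prepend. Next row=LF[0]=18
  step 3: row=18, L[18]='z', prepend. Next row=LF[18]=19
  step 4: row=19, L[19]='r', prepend. Next row=LF[19]=6
  step 5: row=6, L[6]='v', prepend. Next row=LF[6]=13
  step 6: row=13, L[13]='q', prepend. Next row=LF[13]=2
  step 7: row=2, L[2]='v', prepend. Next row=LF[2]=11
  step 8: row=11, L[11]='w', prepend. Next row=LF[11]=17
  step 9: row=17, L[17]='r', prepend. Next row=LF[17]=5
  step 10: row=5, L[5]='v', prepend. Next row=LF[5]=12
  step 11: row=12, L[12]='q', prepend. Next row=LF[12]=1
  step 12: row=1, L[1]='t', prepend. Next row=LF[1]=8
  step 13: row=8, L[8]='r', prepend. Next row=LF[8]=3
  step 14: row=3, L[3]='t', prepend. Next row=LF[3]=9
  step 15: row=9, L[9]='s', prepend. Next row=LF[9]=7
  step 16: row=7, L[7]='v', prepend. Next row=LF[7]=14
  step 17: row=14, L[14]='v', prepend. Next row=LF[14]=15
  step 18: row=15, L[15]='u', prepend. Next row=LF[15]=10
  step 19: row=10, L[10]='r', prepend. Next row=LF[10]=4
  step 20: row=4, L[4]='w', prepend. Next row=LF[4]=16
Reversed output: wruvvstrtqvrwvqvrzz$

Answer: wruvvstrtqvrwvqvrzz$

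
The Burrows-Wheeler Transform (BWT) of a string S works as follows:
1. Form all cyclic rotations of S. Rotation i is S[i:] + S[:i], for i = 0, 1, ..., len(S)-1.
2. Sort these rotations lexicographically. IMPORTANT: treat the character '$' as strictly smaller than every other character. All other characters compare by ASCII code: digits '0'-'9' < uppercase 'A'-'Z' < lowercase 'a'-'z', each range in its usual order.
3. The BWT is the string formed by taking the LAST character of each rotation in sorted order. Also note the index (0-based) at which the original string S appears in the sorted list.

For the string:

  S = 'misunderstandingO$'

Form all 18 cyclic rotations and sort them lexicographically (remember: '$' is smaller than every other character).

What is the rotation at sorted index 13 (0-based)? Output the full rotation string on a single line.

Answer: rstandingO$misunde

Derivation:
All 18 rotations (rotation i = S[i:]+S[:i]):
  rot[0] = misunderstandingO$
  rot[1] = isunderstandingO$m
  rot[2] = sunderstandingO$mi
  rot[3] = understandingO$mis
  rot[4] = nderstandingO$misu
  rot[5] = derstandingO$misun
  rot[6] = erstandingO$misund
  rot[7] = rstandingO$misunde
  rot[8] = standingO$misunder
  rot[9] = tandingO$misunders
  rot[10] = andingO$misunderst
  rot[11] = ndingO$misundersta
  rot[12] = dingO$misunderstan
  rot[13] = ingO$misunderstand
  rot[14] = ngO$misunderstandi
  rot[15] = gO$misunderstandin
  rot[16] = O$misunderstanding
  rot[17] = $misunderstandingO
Sorted (with $ < everything):
  sorted[0] = $misunderstandingO
  sorted[1] = O$misunderstanding
  sorted[2] = andingO$misunderst
  sorted[3] = derstandingO$misun
  sorted[4] = dingO$misunderstan
  sorted[5] = erstandingO$misund
  sorted[6] = gO$misunderstandin
  sorted[7] = ingO$misunderstand
  sorted[8] = isunderstandingO$m
  sorted[9] = misunderstandingO$
  sorted[10] = nderstandingO$misu
  sorted[11] = ndingO$misundersta
  sorted[12] = ngO$misunderstandi
  sorted[13] = rstandingO$misunde
  sorted[14] = standingO$misunder
  sorted[15] = sunderstandingO$mi
  sorted[16] = tandingO$misunders
  sorted[17] = understandingO$mis
sorted[13] = rstandingO$misunde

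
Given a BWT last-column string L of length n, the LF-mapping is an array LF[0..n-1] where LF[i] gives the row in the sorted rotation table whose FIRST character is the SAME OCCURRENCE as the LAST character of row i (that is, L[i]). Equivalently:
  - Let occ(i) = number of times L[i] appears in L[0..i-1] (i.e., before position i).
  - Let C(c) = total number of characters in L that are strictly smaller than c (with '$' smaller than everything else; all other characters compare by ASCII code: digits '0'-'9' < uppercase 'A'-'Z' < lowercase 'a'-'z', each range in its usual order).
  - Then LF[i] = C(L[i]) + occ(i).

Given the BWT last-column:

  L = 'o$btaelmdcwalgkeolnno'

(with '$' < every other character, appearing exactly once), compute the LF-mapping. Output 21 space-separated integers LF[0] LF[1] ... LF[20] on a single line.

Answer: 16 0 3 19 1 6 10 13 5 4 20 2 11 8 9 7 17 12 14 15 18

Derivation:
Char counts: '$':1, 'a':2, 'b':1, 'c':1, 'd':1, 'e':2, 'g':1, 'k':1, 'l':3, 'm':1, 'n':2, 'o':3, 't':1, 'w':1
C (first-col start): C('$')=0, C('a')=1, C('b')=3, C('c')=4, C('d')=5, C('e')=6, C('g')=8, C('k')=9, C('l')=10, C('m')=13, C('n')=14, C('o')=16, C('t')=19, C('w')=20
L[0]='o': occ=0, LF[0]=C('o')+0=16+0=16
L[1]='$': occ=0, LF[1]=C('$')+0=0+0=0
L[2]='b': occ=0, LF[2]=C('b')+0=3+0=3
L[3]='t': occ=0, LF[3]=C('t')+0=19+0=19
L[4]='a': occ=0, LF[4]=C('a')+0=1+0=1
L[5]='e': occ=0, LF[5]=C('e')+0=6+0=6
L[6]='l': occ=0, LF[6]=C('l')+0=10+0=10
L[7]='m': occ=0, LF[7]=C('m')+0=13+0=13
L[8]='d': occ=0, LF[8]=C('d')+0=5+0=5
L[9]='c': occ=0, LF[9]=C('c')+0=4+0=4
L[10]='w': occ=0, LF[10]=C('w')+0=20+0=20
L[11]='a': occ=1, LF[11]=C('a')+1=1+1=2
L[12]='l': occ=1, LF[12]=C('l')+1=10+1=11
L[13]='g': occ=0, LF[13]=C('g')+0=8+0=8
L[14]='k': occ=0, LF[14]=C('k')+0=9+0=9
L[15]='e': occ=1, LF[15]=C('e')+1=6+1=7
L[16]='o': occ=1, LF[16]=C('o')+1=16+1=17
L[17]='l': occ=2, LF[17]=C('l')+2=10+2=12
L[18]='n': occ=0, LF[18]=C('n')+0=14+0=14
L[19]='n': occ=1, LF[19]=C('n')+1=14+1=15
L[20]='o': occ=2, LF[20]=C('o')+2=16+2=18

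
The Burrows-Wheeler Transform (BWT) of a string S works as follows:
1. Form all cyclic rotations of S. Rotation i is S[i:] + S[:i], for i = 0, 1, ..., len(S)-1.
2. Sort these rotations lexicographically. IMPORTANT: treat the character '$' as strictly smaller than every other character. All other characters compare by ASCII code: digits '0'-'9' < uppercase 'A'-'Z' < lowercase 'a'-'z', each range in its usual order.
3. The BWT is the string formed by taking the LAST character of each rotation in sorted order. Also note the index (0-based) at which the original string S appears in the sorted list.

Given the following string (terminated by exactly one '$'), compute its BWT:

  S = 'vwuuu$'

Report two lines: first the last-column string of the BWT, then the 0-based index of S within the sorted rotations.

All 6 rotations (rotation i = S[i:]+S[:i]):
  rot[0] = vwuuu$
  rot[1] = wuuu$v
  rot[2] = uuu$vw
  rot[3] = uu$vwu
  rot[4] = u$vwuu
  rot[5] = $vwuuu
Sorted (with $ < everything):
  sorted[0] = $vwuuu  (last char: 'u')
  sorted[1] = u$vwuu  (last char: 'u')
  sorted[2] = uu$vwu  (last char: 'u')
  sorted[3] = uuu$vw  (last char: 'w')
  sorted[4] = vwuuu$  (last char: '$')
  sorted[5] = wuuu$v  (last char: 'v')
Last column: uuuw$v
Original string S is at sorted index 4

Answer: uuuw$v
4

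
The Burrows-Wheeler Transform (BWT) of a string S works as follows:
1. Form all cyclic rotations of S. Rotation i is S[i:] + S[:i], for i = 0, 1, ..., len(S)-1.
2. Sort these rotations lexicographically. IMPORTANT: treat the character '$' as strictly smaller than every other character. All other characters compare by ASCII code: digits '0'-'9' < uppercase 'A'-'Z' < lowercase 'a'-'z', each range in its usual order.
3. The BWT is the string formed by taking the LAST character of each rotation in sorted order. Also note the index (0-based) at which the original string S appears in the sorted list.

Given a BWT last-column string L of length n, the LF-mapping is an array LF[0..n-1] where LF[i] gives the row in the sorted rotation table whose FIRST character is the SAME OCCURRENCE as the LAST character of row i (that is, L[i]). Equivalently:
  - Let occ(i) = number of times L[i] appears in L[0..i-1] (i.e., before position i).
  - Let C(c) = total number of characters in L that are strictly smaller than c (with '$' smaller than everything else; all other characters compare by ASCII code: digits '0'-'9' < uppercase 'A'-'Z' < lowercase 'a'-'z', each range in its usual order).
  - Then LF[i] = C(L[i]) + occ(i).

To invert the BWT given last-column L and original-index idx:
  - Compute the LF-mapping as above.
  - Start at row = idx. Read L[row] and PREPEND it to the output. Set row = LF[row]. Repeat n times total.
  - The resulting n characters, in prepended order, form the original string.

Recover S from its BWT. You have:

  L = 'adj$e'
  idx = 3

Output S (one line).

Answer: ejda$

Derivation:
LF mapping: 1 2 4 0 3
Walk LF starting at row 3, prepending L[row]:
  step 1: row=3, L[3]='$', prepend. Next row=LF[3]=0
  step 2: row=0, L[0]='a', prepend. Next row=LF[0]=1
  step 3: row=1, L[1]='d', prepend. Next row=LF[1]=2
  step 4: row=2, L[2]='j', prepend. Next row=LF[2]=4
  step 5: row=4, L[4]='e', prepend. Next row=LF[4]=3
Reversed output: ejda$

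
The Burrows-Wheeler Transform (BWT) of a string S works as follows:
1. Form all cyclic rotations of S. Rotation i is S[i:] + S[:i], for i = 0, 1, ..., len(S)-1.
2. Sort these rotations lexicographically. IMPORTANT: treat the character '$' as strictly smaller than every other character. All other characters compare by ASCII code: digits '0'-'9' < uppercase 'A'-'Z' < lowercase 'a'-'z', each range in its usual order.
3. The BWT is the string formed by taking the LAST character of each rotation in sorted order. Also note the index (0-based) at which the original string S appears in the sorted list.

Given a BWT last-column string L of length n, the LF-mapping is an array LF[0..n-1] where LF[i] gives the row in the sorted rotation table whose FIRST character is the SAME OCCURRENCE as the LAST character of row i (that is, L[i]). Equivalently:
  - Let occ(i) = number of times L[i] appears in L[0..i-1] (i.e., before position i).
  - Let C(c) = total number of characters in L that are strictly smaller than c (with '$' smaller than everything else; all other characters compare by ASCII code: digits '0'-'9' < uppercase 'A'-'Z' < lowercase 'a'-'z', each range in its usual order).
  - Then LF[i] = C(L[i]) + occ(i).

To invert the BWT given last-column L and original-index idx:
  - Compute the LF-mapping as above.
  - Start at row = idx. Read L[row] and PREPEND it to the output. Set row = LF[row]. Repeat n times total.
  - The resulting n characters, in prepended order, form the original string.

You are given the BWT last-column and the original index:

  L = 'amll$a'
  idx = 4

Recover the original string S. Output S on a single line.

LF mapping: 1 5 3 4 0 2
Walk LF starting at row 4, prepending L[row]:
  step 1: row=4, L[4]='$', prepend. Next row=LF[4]=0
  step 2: row=0, L[0]='a', prepend. Next row=LF[0]=1
  step 3: row=1, L[1]='m', prepend. Next row=LF[1]=5
  step 4: row=5, L[5]='a', prepend. Next row=LF[5]=2
  step 5: row=2, L[2]='l', prepend. Next row=LF[2]=3
  step 6: row=3, L[3]='l', prepend. Next row=LF[3]=4
Reversed output: llama$

Answer: llama$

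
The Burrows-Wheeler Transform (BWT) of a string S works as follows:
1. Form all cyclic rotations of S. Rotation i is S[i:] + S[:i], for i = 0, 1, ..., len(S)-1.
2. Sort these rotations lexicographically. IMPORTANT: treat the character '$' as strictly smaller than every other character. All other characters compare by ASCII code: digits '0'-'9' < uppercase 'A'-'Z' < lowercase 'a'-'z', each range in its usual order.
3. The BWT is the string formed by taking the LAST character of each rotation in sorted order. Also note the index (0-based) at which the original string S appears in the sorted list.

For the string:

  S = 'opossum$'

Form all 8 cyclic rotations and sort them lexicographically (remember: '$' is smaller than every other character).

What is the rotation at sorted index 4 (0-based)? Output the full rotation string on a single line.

Answer: possum$o

Derivation:
All 8 rotations (rotation i = S[i:]+S[:i]):
  rot[0] = opossum$
  rot[1] = possum$o
  rot[2] = ossum$op
  rot[3] = ssum$opo
  rot[4] = sum$opos
  rot[5] = um$oposs
  rot[6] = m$opossu
  rot[7] = $opossum
Sorted (with $ < everything):
  sorted[0] = $opossum
  sorted[1] = m$opossu
  sorted[2] = opossum$
  sorted[3] = ossum$op
  sorted[4] = possum$o
  sorted[5] = ssum$opo
  sorted[6] = sum$opos
  sorted[7] = um$oposs
sorted[4] = possum$o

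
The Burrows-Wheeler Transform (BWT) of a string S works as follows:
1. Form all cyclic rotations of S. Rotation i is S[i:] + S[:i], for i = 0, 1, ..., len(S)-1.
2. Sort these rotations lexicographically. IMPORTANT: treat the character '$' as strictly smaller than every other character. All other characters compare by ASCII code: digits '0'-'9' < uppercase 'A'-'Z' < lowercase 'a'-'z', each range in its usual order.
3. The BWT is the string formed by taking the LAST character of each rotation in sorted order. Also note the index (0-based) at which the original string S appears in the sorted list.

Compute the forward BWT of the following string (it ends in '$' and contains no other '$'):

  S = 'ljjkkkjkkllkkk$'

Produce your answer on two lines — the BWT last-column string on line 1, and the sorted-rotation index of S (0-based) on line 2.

Answer: kljkkkkkljjk$lk
12

Derivation:
All 15 rotations (rotation i = S[i:]+S[:i]):
  rot[0] = ljjkkkjkkllkkk$
  rot[1] = jjkkkjkkllkkk$l
  rot[2] = jkkkjkkllkkk$lj
  rot[3] = kkkjkkllkkk$ljj
  rot[4] = kkjkkllkkk$ljjk
  rot[5] = kjkkllkkk$ljjkk
  rot[6] = jkkllkkk$ljjkkk
  rot[7] = kkllkkk$ljjkkkj
  rot[8] = kllkkk$ljjkkkjk
  rot[9] = llkkk$ljjkkkjkk
  rot[10] = lkkk$ljjkkkjkkl
  rot[11] = kkk$ljjkkkjkkll
  rot[12] = kk$ljjkkkjkkllk
  rot[13] = k$ljjkkkjkkllkk
  rot[14] = $ljjkkkjkkllkkk
Sorted (with $ < everything):
  sorted[0] = $ljjkkkjkkllkkk  (last char: 'k')
  sorted[1] = jjkkkjkkllkkk$l  (last char: 'l')
  sorted[2] = jkkkjkkllkkk$lj  (last char: 'j')
  sorted[3] = jkkllkkk$ljjkkk  (last char: 'k')
  sorted[4] = k$ljjkkkjkkllkk  (last char: 'k')
  sorted[5] = kjkkllkkk$ljjkk  (last char: 'k')
  sorted[6] = kk$ljjkkkjkkllk  (last char: 'k')
  sorted[7] = kkjkkllkkk$ljjk  (last char: 'k')
  sorted[8] = kkk$ljjkkkjkkll  (last char: 'l')
  sorted[9] = kkkjkkllkkk$ljj  (last char: 'j')
  sorted[10] = kkllkkk$ljjkkkj  (last char: 'j')
  sorted[11] = kllkkk$ljjkkkjk  (last char: 'k')
  sorted[12] = ljjkkkjkkllkkk$  (last char: '$')
  sorted[13] = lkkk$ljjkkkjkkl  (last char: 'l')
  sorted[14] = llkkk$ljjkkkjkk  (last char: 'k')
Last column: kljkkkkkljjk$lk
Original string S is at sorted index 12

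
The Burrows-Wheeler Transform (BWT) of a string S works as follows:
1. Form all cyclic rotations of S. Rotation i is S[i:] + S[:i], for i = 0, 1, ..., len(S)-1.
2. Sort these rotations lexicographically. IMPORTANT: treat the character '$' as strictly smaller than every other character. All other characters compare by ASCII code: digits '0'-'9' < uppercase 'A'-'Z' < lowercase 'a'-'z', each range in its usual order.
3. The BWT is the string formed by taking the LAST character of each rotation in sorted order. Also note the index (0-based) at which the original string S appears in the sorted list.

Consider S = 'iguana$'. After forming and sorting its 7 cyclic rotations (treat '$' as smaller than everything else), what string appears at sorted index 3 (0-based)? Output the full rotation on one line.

All 7 rotations (rotation i = S[i:]+S[:i]):
  rot[0] = iguana$
  rot[1] = guana$i
  rot[2] = uana$ig
  rot[3] = ana$igu
  rot[4] = na$igua
  rot[5] = a$iguan
  rot[6] = $iguana
Sorted (with $ < everything):
  sorted[0] = $iguana
  sorted[1] = a$iguan
  sorted[2] = ana$igu
  sorted[3] = guana$i
  sorted[4] = iguana$
  sorted[5] = na$igua
  sorted[6] = uana$ig
sorted[3] = guana$i

Answer: guana$i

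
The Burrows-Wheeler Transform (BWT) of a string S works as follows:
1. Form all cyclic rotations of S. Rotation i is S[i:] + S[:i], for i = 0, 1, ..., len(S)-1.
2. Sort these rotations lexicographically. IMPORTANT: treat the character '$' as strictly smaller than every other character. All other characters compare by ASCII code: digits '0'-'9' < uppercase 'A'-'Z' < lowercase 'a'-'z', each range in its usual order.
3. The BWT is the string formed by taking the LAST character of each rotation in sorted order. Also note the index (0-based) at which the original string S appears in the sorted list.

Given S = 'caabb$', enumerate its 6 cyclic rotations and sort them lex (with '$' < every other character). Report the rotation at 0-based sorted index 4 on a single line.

All 6 rotations (rotation i = S[i:]+S[:i]):
  rot[0] = caabb$
  rot[1] = aabb$c
  rot[2] = abb$ca
  rot[3] = bb$caa
  rot[4] = b$caab
  rot[5] = $caabb
Sorted (with $ < everything):
  sorted[0] = $caabb
  sorted[1] = aabb$c
  sorted[2] = abb$ca
  sorted[3] = b$caab
  sorted[4] = bb$caa
  sorted[5] = caabb$
sorted[4] = bb$caa

Answer: bb$caa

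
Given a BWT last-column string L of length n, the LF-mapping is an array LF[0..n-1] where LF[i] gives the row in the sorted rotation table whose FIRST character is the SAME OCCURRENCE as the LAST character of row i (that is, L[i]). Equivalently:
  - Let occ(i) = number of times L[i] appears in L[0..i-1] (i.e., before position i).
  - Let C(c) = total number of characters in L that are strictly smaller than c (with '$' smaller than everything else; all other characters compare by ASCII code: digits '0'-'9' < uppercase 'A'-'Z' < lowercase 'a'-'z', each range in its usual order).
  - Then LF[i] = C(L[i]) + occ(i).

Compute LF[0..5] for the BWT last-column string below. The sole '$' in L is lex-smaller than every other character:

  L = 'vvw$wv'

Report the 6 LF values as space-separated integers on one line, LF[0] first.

Answer: 1 2 4 0 5 3

Derivation:
Char counts: '$':1, 'v':3, 'w':2
C (first-col start): C('$')=0, C('v')=1, C('w')=4
L[0]='v': occ=0, LF[0]=C('v')+0=1+0=1
L[1]='v': occ=1, LF[1]=C('v')+1=1+1=2
L[2]='w': occ=0, LF[2]=C('w')+0=4+0=4
L[3]='$': occ=0, LF[3]=C('$')+0=0+0=0
L[4]='w': occ=1, LF[4]=C('w')+1=4+1=5
L[5]='v': occ=2, LF[5]=C('v')+2=1+2=3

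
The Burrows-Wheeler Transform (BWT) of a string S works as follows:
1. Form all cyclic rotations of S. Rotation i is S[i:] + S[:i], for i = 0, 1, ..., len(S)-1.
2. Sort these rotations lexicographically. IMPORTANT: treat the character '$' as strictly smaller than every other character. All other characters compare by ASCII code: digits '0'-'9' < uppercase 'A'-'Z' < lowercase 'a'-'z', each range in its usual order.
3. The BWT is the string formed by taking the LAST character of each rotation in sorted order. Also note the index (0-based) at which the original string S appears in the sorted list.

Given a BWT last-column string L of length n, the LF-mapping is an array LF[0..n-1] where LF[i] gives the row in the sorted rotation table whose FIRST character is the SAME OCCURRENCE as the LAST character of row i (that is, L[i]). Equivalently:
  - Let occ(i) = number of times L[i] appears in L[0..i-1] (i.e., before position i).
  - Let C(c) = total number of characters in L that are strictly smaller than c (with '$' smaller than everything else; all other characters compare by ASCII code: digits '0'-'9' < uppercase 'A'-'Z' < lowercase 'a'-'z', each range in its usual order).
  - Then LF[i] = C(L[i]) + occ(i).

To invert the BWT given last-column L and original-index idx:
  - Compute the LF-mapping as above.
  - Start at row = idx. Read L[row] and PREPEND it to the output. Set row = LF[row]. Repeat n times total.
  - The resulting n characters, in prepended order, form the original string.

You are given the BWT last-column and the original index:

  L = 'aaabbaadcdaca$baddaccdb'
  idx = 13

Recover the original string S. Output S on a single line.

Answer: bddcdcdadabcacbaaabaaa$

Derivation:
LF mapping: 1 2 3 10 11 4 5 18 14 19 6 15 7 0 12 8 20 21 9 16 17 22 13
Walk LF starting at row 13, prepending L[row]:
  step 1: row=13, L[13]='$', prepend. Next row=LF[13]=0
  step 2: row=0, L[0]='a', prepend. Next row=LF[0]=1
  step 3: row=1, L[1]='a', prepend. Next row=LF[1]=2
  step 4: row=2, L[2]='a', prepend. Next row=LF[2]=3
  step 5: row=3, L[3]='b', prepend. Next row=LF[3]=10
  step 6: row=10, L[10]='a', prepend. Next row=LF[10]=6
  step 7: row=6, L[6]='a', prepend. Next row=LF[6]=5
  step 8: row=5, L[5]='a', prepend. Next row=LF[5]=4
  step 9: row=4, L[4]='b', prepend. Next row=LF[4]=11
  step 10: row=11, L[11]='c', prepend. Next row=LF[11]=15
  step 11: row=15, L[15]='a', prepend. Next row=LF[15]=8
  step 12: row=8, L[8]='c', prepend. Next row=LF[8]=14
  step 13: row=14, L[14]='b', prepend. Next row=LF[14]=12
  step 14: row=12, L[12]='a', prepend. Next row=LF[12]=7
  step 15: row=7, L[7]='d', prepend. Next row=LF[7]=18
  step 16: row=18, L[18]='a', prepend. Next row=LF[18]=9
  step 17: row=9, L[9]='d', prepend. Next row=LF[9]=19
  step 18: row=19, L[19]='c', prepend. Next row=LF[19]=16
  step 19: row=16, L[16]='d', prepend. Next row=LF[16]=20
  step 20: row=20, L[20]='c', prepend. Next row=LF[20]=17
  step 21: row=17, L[17]='d', prepend. Next row=LF[17]=21
  step 22: row=21, L[21]='d', prepend. Next row=LF[21]=22
  step 23: row=22, L[22]='b', prepend. Next row=LF[22]=13
Reversed output: bddcdcdadabcacbaaabaaa$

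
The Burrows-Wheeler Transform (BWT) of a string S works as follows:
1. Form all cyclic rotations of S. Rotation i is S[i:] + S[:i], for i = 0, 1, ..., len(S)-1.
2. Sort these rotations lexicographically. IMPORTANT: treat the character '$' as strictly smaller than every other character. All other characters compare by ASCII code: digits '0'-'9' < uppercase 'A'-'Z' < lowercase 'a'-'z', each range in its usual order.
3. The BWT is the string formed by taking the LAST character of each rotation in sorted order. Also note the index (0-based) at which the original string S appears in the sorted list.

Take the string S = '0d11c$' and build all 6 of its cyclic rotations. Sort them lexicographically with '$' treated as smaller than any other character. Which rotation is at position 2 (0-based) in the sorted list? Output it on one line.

Answer: 11c$0d

Derivation:
All 6 rotations (rotation i = S[i:]+S[:i]):
  rot[0] = 0d11c$
  rot[1] = d11c$0
  rot[2] = 11c$0d
  rot[3] = 1c$0d1
  rot[4] = c$0d11
  rot[5] = $0d11c
Sorted (with $ < everything):
  sorted[0] = $0d11c
  sorted[1] = 0d11c$
  sorted[2] = 11c$0d
  sorted[3] = 1c$0d1
  sorted[4] = c$0d11
  sorted[5] = d11c$0
sorted[2] = 11c$0d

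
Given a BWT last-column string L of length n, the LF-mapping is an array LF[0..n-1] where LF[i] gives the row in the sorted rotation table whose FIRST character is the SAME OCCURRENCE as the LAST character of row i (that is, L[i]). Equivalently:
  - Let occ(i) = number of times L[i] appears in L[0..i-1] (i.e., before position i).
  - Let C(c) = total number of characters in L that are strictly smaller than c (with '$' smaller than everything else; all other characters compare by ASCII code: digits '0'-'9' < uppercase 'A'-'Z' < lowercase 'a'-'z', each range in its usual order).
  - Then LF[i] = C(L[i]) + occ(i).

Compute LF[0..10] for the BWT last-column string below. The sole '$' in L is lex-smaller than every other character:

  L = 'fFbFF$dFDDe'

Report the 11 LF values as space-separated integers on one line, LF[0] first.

Answer: 10 3 7 4 5 0 8 6 1 2 9

Derivation:
Char counts: '$':1, 'D':2, 'F':4, 'b':1, 'd':1, 'e':1, 'f':1
C (first-col start): C('$')=0, C('D')=1, C('F')=3, C('b')=7, C('d')=8, C('e')=9, C('f')=10
L[0]='f': occ=0, LF[0]=C('f')+0=10+0=10
L[1]='F': occ=0, LF[1]=C('F')+0=3+0=3
L[2]='b': occ=0, LF[2]=C('b')+0=7+0=7
L[3]='F': occ=1, LF[3]=C('F')+1=3+1=4
L[4]='F': occ=2, LF[4]=C('F')+2=3+2=5
L[5]='$': occ=0, LF[5]=C('$')+0=0+0=0
L[6]='d': occ=0, LF[6]=C('d')+0=8+0=8
L[7]='F': occ=3, LF[7]=C('F')+3=3+3=6
L[8]='D': occ=0, LF[8]=C('D')+0=1+0=1
L[9]='D': occ=1, LF[9]=C('D')+1=1+1=2
L[10]='e': occ=0, LF[10]=C('e')+0=9+0=9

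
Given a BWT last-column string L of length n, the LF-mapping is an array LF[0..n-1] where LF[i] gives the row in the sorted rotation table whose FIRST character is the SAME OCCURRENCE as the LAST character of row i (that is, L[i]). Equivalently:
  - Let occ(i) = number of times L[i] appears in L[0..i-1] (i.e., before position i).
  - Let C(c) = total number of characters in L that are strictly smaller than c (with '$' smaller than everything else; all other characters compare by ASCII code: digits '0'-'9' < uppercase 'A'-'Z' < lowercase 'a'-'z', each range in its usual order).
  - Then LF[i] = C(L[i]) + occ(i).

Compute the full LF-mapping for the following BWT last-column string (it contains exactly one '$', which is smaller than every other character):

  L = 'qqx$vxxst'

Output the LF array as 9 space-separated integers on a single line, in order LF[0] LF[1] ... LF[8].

Char counts: '$':1, 'q':2, 's':1, 't':1, 'v':1, 'x':3
C (first-col start): C('$')=0, C('q')=1, C('s')=3, C('t')=4, C('v')=5, C('x')=6
L[0]='q': occ=0, LF[0]=C('q')+0=1+0=1
L[1]='q': occ=1, LF[1]=C('q')+1=1+1=2
L[2]='x': occ=0, LF[2]=C('x')+0=6+0=6
L[3]='$': occ=0, LF[3]=C('$')+0=0+0=0
L[4]='v': occ=0, LF[4]=C('v')+0=5+0=5
L[5]='x': occ=1, LF[5]=C('x')+1=6+1=7
L[6]='x': occ=2, LF[6]=C('x')+2=6+2=8
L[7]='s': occ=0, LF[7]=C('s')+0=3+0=3
L[8]='t': occ=0, LF[8]=C('t')+0=4+0=4

Answer: 1 2 6 0 5 7 8 3 4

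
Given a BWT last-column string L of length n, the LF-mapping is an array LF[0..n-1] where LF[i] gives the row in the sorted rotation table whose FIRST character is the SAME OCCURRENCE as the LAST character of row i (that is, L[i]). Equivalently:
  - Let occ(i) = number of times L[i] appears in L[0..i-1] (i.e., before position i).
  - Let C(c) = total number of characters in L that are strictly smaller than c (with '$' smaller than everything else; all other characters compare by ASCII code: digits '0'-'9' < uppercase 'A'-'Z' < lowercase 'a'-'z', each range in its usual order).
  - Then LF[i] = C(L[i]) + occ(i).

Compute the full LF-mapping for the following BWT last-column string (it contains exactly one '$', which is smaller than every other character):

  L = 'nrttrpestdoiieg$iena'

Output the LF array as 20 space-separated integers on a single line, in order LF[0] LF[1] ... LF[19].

Char counts: '$':1, 'a':1, 'd':1, 'e':3, 'g':1, 'i':3, 'n':2, 'o':1, 'p':1, 'r':2, 's':1, 't':3
C (first-col start): C('$')=0, C('a')=1, C('d')=2, C('e')=3, C('g')=6, C('i')=7, C('n')=10, C('o')=12, C('p')=13, C('r')=14, C('s')=16, C('t')=17
L[0]='n': occ=0, LF[0]=C('n')+0=10+0=10
L[1]='r': occ=0, LF[1]=C('r')+0=14+0=14
L[2]='t': occ=0, LF[2]=C('t')+0=17+0=17
L[3]='t': occ=1, LF[3]=C('t')+1=17+1=18
L[4]='r': occ=1, LF[4]=C('r')+1=14+1=15
L[5]='p': occ=0, LF[5]=C('p')+0=13+0=13
L[6]='e': occ=0, LF[6]=C('e')+0=3+0=3
L[7]='s': occ=0, LF[7]=C('s')+0=16+0=16
L[8]='t': occ=2, LF[8]=C('t')+2=17+2=19
L[9]='d': occ=0, LF[9]=C('d')+0=2+0=2
L[10]='o': occ=0, LF[10]=C('o')+0=12+0=12
L[11]='i': occ=0, LF[11]=C('i')+0=7+0=7
L[12]='i': occ=1, LF[12]=C('i')+1=7+1=8
L[13]='e': occ=1, LF[13]=C('e')+1=3+1=4
L[14]='g': occ=0, LF[14]=C('g')+0=6+0=6
L[15]='$': occ=0, LF[15]=C('$')+0=0+0=0
L[16]='i': occ=2, LF[16]=C('i')+2=7+2=9
L[17]='e': occ=2, LF[17]=C('e')+2=3+2=5
L[18]='n': occ=1, LF[18]=C('n')+1=10+1=11
L[19]='a': occ=0, LF[19]=C('a')+0=1+0=1

Answer: 10 14 17 18 15 13 3 16 19 2 12 7 8 4 6 0 9 5 11 1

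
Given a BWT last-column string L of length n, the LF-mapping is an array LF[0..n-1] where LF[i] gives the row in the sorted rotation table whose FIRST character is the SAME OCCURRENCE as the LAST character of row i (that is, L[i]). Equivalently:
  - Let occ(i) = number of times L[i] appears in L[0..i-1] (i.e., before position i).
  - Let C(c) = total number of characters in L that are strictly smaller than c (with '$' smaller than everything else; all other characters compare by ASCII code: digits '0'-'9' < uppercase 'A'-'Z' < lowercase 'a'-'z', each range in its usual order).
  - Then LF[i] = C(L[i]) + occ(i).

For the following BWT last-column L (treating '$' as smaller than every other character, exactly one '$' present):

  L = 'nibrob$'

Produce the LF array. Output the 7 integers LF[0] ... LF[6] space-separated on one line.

Char counts: '$':1, 'b':2, 'i':1, 'n':1, 'o':1, 'r':1
C (first-col start): C('$')=0, C('b')=1, C('i')=3, C('n')=4, C('o')=5, C('r')=6
L[0]='n': occ=0, LF[0]=C('n')+0=4+0=4
L[1]='i': occ=0, LF[1]=C('i')+0=3+0=3
L[2]='b': occ=0, LF[2]=C('b')+0=1+0=1
L[3]='r': occ=0, LF[3]=C('r')+0=6+0=6
L[4]='o': occ=0, LF[4]=C('o')+0=5+0=5
L[5]='b': occ=1, LF[5]=C('b')+1=1+1=2
L[6]='$': occ=0, LF[6]=C('$')+0=0+0=0

Answer: 4 3 1 6 5 2 0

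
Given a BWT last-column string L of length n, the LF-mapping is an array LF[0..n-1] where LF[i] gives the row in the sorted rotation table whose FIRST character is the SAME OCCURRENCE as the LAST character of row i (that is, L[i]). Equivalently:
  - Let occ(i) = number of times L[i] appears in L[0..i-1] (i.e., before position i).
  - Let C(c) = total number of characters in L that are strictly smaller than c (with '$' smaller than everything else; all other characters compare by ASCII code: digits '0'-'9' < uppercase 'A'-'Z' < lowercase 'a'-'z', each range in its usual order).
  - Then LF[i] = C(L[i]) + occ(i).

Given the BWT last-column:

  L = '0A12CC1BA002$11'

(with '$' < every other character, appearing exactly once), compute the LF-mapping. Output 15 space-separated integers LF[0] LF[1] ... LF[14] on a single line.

Answer: 1 10 4 8 13 14 5 12 11 2 3 9 0 6 7

Derivation:
Char counts: '$':1, '0':3, '1':4, '2':2, 'A':2, 'B':1, 'C':2
C (first-col start): C('$')=0, C('0')=1, C('1')=4, C('2')=8, C('A')=10, C('B')=12, C('C')=13
L[0]='0': occ=0, LF[0]=C('0')+0=1+0=1
L[1]='A': occ=0, LF[1]=C('A')+0=10+0=10
L[2]='1': occ=0, LF[2]=C('1')+0=4+0=4
L[3]='2': occ=0, LF[3]=C('2')+0=8+0=8
L[4]='C': occ=0, LF[4]=C('C')+0=13+0=13
L[5]='C': occ=1, LF[5]=C('C')+1=13+1=14
L[6]='1': occ=1, LF[6]=C('1')+1=4+1=5
L[7]='B': occ=0, LF[7]=C('B')+0=12+0=12
L[8]='A': occ=1, LF[8]=C('A')+1=10+1=11
L[9]='0': occ=1, LF[9]=C('0')+1=1+1=2
L[10]='0': occ=2, LF[10]=C('0')+2=1+2=3
L[11]='2': occ=1, LF[11]=C('2')+1=8+1=9
L[12]='$': occ=0, LF[12]=C('$')+0=0+0=0
L[13]='1': occ=2, LF[13]=C('1')+2=4+2=6
L[14]='1': occ=3, LF[14]=C('1')+3=4+3=7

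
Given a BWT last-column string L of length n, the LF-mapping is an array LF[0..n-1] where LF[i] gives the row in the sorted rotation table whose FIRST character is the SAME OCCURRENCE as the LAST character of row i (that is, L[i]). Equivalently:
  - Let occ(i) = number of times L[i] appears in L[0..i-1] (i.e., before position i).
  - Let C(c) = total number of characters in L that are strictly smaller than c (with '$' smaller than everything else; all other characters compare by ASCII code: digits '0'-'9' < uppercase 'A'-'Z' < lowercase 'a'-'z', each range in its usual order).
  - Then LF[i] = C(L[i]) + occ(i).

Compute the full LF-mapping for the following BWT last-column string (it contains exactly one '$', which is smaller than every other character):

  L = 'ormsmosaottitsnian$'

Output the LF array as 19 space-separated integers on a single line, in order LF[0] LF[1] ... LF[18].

Answer: 9 12 5 13 6 10 14 1 11 16 17 3 18 15 7 4 2 8 0

Derivation:
Char counts: '$':1, 'a':2, 'i':2, 'm':2, 'n':2, 'o':3, 'r':1, 's':3, 't':3
C (first-col start): C('$')=0, C('a')=1, C('i')=3, C('m')=5, C('n')=7, C('o')=9, C('r')=12, C('s')=13, C('t')=16
L[0]='o': occ=0, LF[0]=C('o')+0=9+0=9
L[1]='r': occ=0, LF[1]=C('r')+0=12+0=12
L[2]='m': occ=0, LF[2]=C('m')+0=5+0=5
L[3]='s': occ=0, LF[3]=C('s')+0=13+0=13
L[4]='m': occ=1, LF[4]=C('m')+1=5+1=6
L[5]='o': occ=1, LF[5]=C('o')+1=9+1=10
L[6]='s': occ=1, LF[6]=C('s')+1=13+1=14
L[7]='a': occ=0, LF[7]=C('a')+0=1+0=1
L[8]='o': occ=2, LF[8]=C('o')+2=9+2=11
L[9]='t': occ=0, LF[9]=C('t')+0=16+0=16
L[10]='t': occ=1, LF[10]=C('t')+1=16+1=17
L[11]='i': occ=0, LF[11]=C('i')+0=3+0=3
L[12]='t': occ=2, LF[12]=C('t')+2=16+2=18
L[13]='s': occ=2, LF[13]=C('s')+2=13+2=15
L[14]='n': occ=0, LF[14]=C('n')+0=7+0=7
L[15]='i': occ=1, LF[15]=C('i')+1=3+1=4
L[16]='a': occ=1, LF[16]=C('a')+1=1+1=2
L[17]='n': occ=1, LF[17]=C('n')+1=7+1=8
L[18]='$': occ=0, LF[18]=C('$')+0=0+0=0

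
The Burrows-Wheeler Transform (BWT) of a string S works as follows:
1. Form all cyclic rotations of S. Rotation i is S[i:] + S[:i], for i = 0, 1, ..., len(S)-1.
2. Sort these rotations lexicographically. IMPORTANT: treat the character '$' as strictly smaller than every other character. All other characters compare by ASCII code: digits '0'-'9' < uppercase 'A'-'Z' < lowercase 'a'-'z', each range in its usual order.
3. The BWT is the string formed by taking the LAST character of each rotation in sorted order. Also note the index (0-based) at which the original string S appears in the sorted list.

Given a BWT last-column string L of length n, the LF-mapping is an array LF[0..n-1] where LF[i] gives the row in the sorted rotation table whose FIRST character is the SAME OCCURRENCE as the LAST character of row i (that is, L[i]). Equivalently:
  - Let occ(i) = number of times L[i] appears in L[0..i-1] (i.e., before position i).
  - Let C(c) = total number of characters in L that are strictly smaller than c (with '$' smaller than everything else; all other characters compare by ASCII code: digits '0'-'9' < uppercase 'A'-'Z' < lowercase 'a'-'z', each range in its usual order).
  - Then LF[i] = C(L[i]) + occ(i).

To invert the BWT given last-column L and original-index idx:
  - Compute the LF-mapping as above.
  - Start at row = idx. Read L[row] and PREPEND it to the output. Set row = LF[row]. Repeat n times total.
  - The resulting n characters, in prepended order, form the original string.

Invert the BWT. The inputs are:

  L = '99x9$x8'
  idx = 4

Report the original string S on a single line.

LF mapping: 2 3 5 4 0 6 1
Walk LF starting at row 4, prepending L[row]:
  step 1: row=4, L[4]='$', prepend. Next row=LF[4]=0
  step 2: row=0, L[0]='9', prepend. Next row=LF[0]=2
  step 3: row=2, L[2]='x', prepend. Next row=LF[2]=5
  step 4: row=5, L[5]='x', prepend. Next row=LF[5]=6
  step 5: row=6, L[6]='8', prepend. Next row=LF[6]=1
  step 6: row=1, L[1]='9', prepend. Next row=LF[1]=3
  step 7: row=3, L[3]='9', prepend. Next row=LF[3]=4
Reversed output: 998xx9$

Answer: 998xx9$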